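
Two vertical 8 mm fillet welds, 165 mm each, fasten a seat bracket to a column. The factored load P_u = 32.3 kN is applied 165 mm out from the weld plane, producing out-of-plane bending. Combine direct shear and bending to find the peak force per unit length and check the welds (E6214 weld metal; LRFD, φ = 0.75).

f_max ≈ 595 N/mm; adequate

E62XX → F_EXX = 620 MPa.
L_w = 2 × 165 = 330 mm; section modulus (unit throat) S = 2 × L²/6 = 9075 mm².
Direct shear f_v = P/L_w = 32.3×10³/330 = 97.88 N/mm.
Moment M = P × e = 32.3×10³ × 165 = 5329500 N·mm; bending f_b = M/S = 587.3 N/mm.
f_max = √(f_v² + f_b²) = √(97.88² + 587.3²) = 595.4 N/mm.
φr_n = 0.75 × 0.6 × 620 × (0.707 × 8) = 1578 N/mm → adequate.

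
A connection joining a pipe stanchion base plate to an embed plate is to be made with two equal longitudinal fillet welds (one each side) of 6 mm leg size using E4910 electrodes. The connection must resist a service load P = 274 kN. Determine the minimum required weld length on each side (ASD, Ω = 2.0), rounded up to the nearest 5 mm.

E49XX → F_EXX = 490 MPa.
Throat t_e = 0.707 × 6 = 4.242 mm.
r_n/Ω = (0.6 × 490 × 4.242) / 2.0 = 623.6 N/mm = 0.6236 kN/mm.
L_req = P / (r_n/Ω) = 274 / 0.6236 = 439.4 mm total.
Per side: 439.4 / 2 = 219.7 mm.
Round up → use L = 220 mm on each side.

L = 220 mm on each side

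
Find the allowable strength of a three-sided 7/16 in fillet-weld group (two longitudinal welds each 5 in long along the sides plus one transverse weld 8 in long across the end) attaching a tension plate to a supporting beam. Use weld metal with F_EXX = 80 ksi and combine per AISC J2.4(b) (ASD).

R_n/Ω ≈ 152 kip

t_e = 0.707 × 0.4375 = 0.3093 in.
R_nwl = 0.6 × 80 × 0.3093 × 10 = 148.5 kip (longitudinal, 2 welds).
R_nwt = 0.6 × 80 × 0.3093 × 8 = 118.8 kip (transverse, base value).
(i) R_nwl + R_nwt = 267.2 kip; (ii) 0.85 R_nwl + 1.5 R_nwt = 304.4 kip.
R_n = max = 304.4 kip [governs: (ii)]; R_n/Ω = 152.2 kip.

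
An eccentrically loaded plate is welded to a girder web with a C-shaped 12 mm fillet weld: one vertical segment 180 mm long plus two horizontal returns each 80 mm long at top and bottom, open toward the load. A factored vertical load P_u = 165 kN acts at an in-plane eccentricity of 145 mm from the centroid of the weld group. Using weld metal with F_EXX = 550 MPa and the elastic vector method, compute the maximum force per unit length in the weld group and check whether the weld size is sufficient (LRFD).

f_max ≈ 1620 N/mm; adequate

Total weld length L_w = 340 mm. Treat welds as unit-width lines.
Centroid: x̄ = 2×80×40 / 340 = 18.82 mm from the vertical weld.
Polar moment about centroid: J = I_x + I_y = [180³/12 + 2×80×90²] + [180×18.82² + 2(80³/12 + 80×21.18²)] = 2003000 mm³.
Direct shear f_v = P/L_w = 165×10³ / 340 = 485.3 N/mm (vertical).
Torsion M = P·e = 165×10³ × 145 = 23925000 N·mm.
Critical point at (x, y) = (61.18, 90) from centroid. f_tx = M·y/J = 1075 N/mm; f_ty = M·x/J = 730.8 N/mm.
Resultant f_max = √[f_tx² + (f_v + f_ty)²] = √[1075² + (485.3 + 730.8)²] = 1623 N/mm.
Capacity per unit length: φr_n = 0.75 × 0.6 × 550 × (0.707 × 12) = 2100 N/mm.
1623 ≤ 2100 → adequate.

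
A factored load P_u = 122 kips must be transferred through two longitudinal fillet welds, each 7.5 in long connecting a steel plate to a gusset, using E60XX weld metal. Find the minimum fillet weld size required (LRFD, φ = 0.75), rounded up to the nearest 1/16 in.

E60XX → F_EXX = 60 ksi.
Total weld length L = 15 in.
Required throat t_e = P_u / (φ × 0.6 F_EXX × L) = 122 / (0.75 × 0.6 × 60 × 15) = 0.3012 in.
Required leg w = t_e / 0.707 = 0.4261 in → use 7/16 in.

w = 7/16 in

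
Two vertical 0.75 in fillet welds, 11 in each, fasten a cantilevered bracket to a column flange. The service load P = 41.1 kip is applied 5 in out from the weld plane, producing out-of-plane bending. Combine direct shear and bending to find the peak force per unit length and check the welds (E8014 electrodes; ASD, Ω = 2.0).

f_max ≈ 5.43 kip/in; adequate

E80XX → F_EXX = 80 ksi.
L_w = 2 × 11 = 22 in; section modulus (unit throat) S = 2 × L²/6 = 40.33 in².
Direct shear f_v = P/L_w = 41.1/22 = 1.868 kip/in.
Moment M = P × e = 41.1 × 5 = 205.5 kip·in; bending f_b = M/S = 5.095 kip/in.
f_max = √(f_v² + f_b²) = √(1.868² + 5.095²) = 5.427 kip/in.
r_n/Ω = (1/2.0) × 0.6 × 80 × (0.707 × 0.75) = 12.73 kip/in → adequate.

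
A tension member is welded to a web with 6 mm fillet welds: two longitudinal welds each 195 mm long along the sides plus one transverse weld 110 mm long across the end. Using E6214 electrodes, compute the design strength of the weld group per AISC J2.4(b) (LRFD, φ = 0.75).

φR_n ≈ 592 kN

E62XX → F_EXX = 620 MPa.
t_e = 0.707 × 6 = 4.242 mm.
R_nwl = 0.6 × 620 × 4.242 × 390 × 10⁻³ = 615.4 kN (longitudinal, 2 welds).
R_nwt = 0.6 × 620 × 4.242 × 110 × 10⁻³ = 173.6 kN (transverse, base value).
(i) R_nwl + R_nwt = 789 kN; (ii) 0.85 R_nwl + 1.5 R_nwt = 783.5 kN.
R_n = max = 789 kN [governs: (i)]; φR_n = 591.8 kN.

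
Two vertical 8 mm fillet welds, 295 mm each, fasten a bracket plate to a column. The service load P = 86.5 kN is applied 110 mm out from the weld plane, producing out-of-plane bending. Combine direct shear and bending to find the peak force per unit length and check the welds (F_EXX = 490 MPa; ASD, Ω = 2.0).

L_w = 2 × 295 = 590 mm; section modulus (unit throat) S = 2 × L²/6 = 29010 mm².
Direct shear f_v = P/L_w = 86.5×10³/590 = 146.6 N/mm.
Moment M = P × e = 86.5×10³ × 110 = 9515000 N·mm; bending f_b = M/S = 328 N/mm.
f_max = √(f_v² + f_b²) = √(146.6² + 328²) = 359.3 N/mm.
r_n/Ω = (1/2.0) × 0.6 × 490 × (0.707 × 8) = 831.4 N/mm → adequate.

f_max ≈ 359 N/mm; adequate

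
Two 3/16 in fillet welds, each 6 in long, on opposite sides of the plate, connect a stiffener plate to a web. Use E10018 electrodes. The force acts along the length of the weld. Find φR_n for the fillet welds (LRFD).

φR_n ≈ 71.6 kip

E100XX → F_EXX = 100 ksi.
Effective throat t_e = 0.707 × 0.1875 = 0.1326 in.
Total length L = 12 in; A_we = 0.1326 × 12 = 1.591 in².
F_nw = 0.6 F_EXX = 0.6 × 100 = 60 ksi.
φR_n = 0.75 × 60 × 1.591 = 71.58 kip.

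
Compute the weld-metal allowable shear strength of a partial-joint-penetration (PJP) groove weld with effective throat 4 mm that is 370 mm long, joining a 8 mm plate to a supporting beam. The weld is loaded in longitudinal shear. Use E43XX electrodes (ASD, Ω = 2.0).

E43XX → F_EXX = 430 MPa.
Effective throat (given) t_e = 4 mm.
A_we = 4 × 370 = 1480 mm².
F_nw = 0.6 F_EXX = 258 MPa.
R_n/Ω = (258 × 1480) / 2.0 × 10⁻³ = 190.9 kN.

R_n/Ω ≈ 191 kN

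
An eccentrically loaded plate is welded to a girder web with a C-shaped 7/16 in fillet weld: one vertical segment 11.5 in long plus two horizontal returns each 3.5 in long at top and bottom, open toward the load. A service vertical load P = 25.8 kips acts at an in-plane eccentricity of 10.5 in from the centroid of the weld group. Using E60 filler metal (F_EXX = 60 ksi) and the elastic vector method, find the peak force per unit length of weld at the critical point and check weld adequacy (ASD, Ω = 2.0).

Total weld length L_w = 18.5 in. Treat welds as unit-width lines.
Centroid: x̄ = 2×3.5×1.75 / 18.5 = 0.6622 in from the vertical weld.
Polar moment about centroid: J = I_x + I_y = [11.5³/12 + 2×3.5×5.75²] + [11.5×0.6622² + 2(3.5³/12 + 3.5×1.088²)] = 378.6 in³.
Direct shear f_v = P/L_w = 25.8 / 18.5 = 1.395 kip/in (vertical).
Torsion M = P·e = 25.8 × 10.5 = 270.9 kip·in.
Critical point at (x, y) = (2.838, 5.75) from centroid. f_tx = M·y/J = 4.114 kip/in; f_ty = M·x/J = 2.03 kip/in.
Resultant f_max = √[f_tx² + (f_v + f_ty)²] = √[4.114² + (1.395 + 2.03)²] = 5.353 kip/in.
Capacity per unit length: r_n/Ω = (1/2.0) × 0.6 × 60 × (0.707 × 0.4375) = 5.568 kip/in.
5.353 ≤ 5.568 → adequate.

f_max ≈ 5.35 kip/in; adequate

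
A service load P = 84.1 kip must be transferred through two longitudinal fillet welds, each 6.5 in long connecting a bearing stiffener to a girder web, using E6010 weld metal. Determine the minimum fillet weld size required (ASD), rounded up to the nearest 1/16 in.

w = 9/16 in

E60XX → F_EXX = 60 ksi.
Total weld length L = 13 in.
Required throat t_e = P × Ω / (0.6 F_EXX × L) = 84.1 × 2.0 / (0.6 × 60 × 13) = 0.3594 in.
Required leg w = t_e / 0.707 = 0.5083 in → use 9/16 in.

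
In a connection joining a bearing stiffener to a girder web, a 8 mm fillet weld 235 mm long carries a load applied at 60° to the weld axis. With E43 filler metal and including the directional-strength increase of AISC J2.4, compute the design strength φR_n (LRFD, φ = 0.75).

E43XX → F_EXX = 430 MPa.
t_e = 0.707 × 8 = 5.656 mm; A_we = 5.656 × 235 = 1329 mm².
Directional factor: 1.0 + 0.5 sin^1.5(60°) = 1.403.
F_nw = 0.6 × 430 × 1.403 = 362 MPa.
φR_n = 0.75 × 362 × 1329 × 10⁻³ = 360.8 kN.

φR_n ≈ 361 kN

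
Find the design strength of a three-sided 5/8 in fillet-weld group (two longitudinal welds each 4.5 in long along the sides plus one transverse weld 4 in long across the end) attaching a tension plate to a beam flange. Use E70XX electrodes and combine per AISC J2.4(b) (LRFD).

E70XX → F_EXX = 70 ksi.
t_e = 0.707 × 0.625 = 0.4419 in.
R_nwl = 0.6 × 70 × 0.4419 × 9 = 167 kips (longitudinal, 2 welds).
R_nwt = 0.6 × 70 × 0.4419 × 4 = 74.23 kips (transverse, base value).
(i) R_nwl + R_nwt = 241.3 kips; (ii) 0.85 R_nwl + 1.5 R_nwt = 253.3 kips.
R_n = max = 253.3 kips [governs: (ii)]; φR_n = 190 kips.

φR_n ≈ 190 kips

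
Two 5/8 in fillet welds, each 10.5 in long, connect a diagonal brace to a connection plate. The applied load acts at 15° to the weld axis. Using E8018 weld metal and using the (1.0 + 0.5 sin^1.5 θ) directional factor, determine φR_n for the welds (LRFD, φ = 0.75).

φR_n ≈ 356 kip

E80XX → F_EXX = 80 ksi.
t_e = 0.707 × 0.625 = 0.4419 in; A_we = 0.4419 × 21 = 9.279 in².
Directional factor: 1.0 + 0.5 sin^1.5(15°) = 1.066.
F_nw = 0.6 × 80 × 1.066 = 51.16 ksi.
φR_n = 0.75 × 51.16 × 9.279 = 356.1 kip.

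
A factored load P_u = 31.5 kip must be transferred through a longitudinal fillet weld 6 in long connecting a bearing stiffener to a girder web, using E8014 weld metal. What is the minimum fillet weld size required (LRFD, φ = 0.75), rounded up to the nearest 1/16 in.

E80XX → F_EXX = 80 ksi.
Total weld length L = 6 in.
Required throat t_e = P_u / (φ × 0.6 F_EXX × L) = 31.5 / (0.75 × 0.6 × 80 × 6) = 0.1458 in.
Required leg w = t_e / 0.707 = 0.2063 in → use 1/4 in.

w = 1/4 in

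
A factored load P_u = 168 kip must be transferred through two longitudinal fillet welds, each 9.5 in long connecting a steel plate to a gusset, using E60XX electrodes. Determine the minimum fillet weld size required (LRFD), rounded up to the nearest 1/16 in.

E60XX → F_EXX = 60 ksi.
Total weld length L = 19 in.
Required throat t_e = P_u / (φ × 0.6 F_EXX × L) = 168 / (0.75 × 0.6 × 60 × 19) = 0.3275 in.
Required leg w = t_e / 0.707 = 0.4632 in → use 1/2 in.

w = 1/2 in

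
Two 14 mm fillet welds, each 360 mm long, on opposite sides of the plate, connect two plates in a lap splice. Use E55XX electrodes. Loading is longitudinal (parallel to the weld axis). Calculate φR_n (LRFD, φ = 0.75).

φR_n ≈ 1760 kN

E55XX → F_EXX = 550 MPa.
Effective throat t_e = 0.707 × 14 = 9.898 mm.
Total length L = 720 mm; A_we = 9.898 × 720 = 7127 mm².
F_nw = 0.6 F_EXX = 0.6 × 550 = 330 MPa.
φR_n = 0.75 × 330 × 7127 × 10⁻³ = 1764 kN.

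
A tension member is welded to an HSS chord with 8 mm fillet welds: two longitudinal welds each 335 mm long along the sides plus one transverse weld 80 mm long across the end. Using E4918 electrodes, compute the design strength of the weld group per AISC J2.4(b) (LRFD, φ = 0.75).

φR_n ≈ 935 kN

E49XX → F_EXX = 490 MPa.
t_e = 0.707 × 8 = 5.656 mm.
R_nwl = 0.6 × 490 × 5.656 × 670 × 10⁻³ = 1114 kN (longitudinal, 2 welds).
R_nwt = 0.6 × 490 × 5.656 × 80 × 10⁻³ = 133 kN (transverse, base value).
(i) R_nwl + R_nwt = 1247 kN; (ii) 0.85 R_nwl + 1.5 R_nwt = 1147 kN.
R_n = max = 1247 kN [governs: (i)]; φR_n = 935.4 kN.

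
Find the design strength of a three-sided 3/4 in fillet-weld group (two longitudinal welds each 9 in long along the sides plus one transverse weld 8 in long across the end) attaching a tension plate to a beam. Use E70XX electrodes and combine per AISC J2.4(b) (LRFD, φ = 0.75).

φR_n ≈ 456 kips

E70XX → F_EXX = 70 ksi.
t_e = 0.707 × 0.75 = 0.5302 in.
R_nwl = 0.6 × 70 × 0.5302 × 18 = 400.9 kips (longitudinal, 2 welds).
R_nwt = 0.6 × 70 × 0.5302 × 8 = 178.2 kips (transverse, base value).
(i) R_nwl + R_nwt = 579 kips; (ii) 0.85 R_nwl + 1.5 R_nwt = 608 kips.
R_n = max = 608 kips [governs: (ii)]; φR_n = 456 kips.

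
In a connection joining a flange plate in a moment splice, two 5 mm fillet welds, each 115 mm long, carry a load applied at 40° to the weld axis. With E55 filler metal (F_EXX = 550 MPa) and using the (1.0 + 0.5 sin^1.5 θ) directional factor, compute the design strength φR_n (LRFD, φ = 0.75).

φR_n ≈ 253 kN

t_e = 0.707 × 5 = 3.535 mm; A_we = 3.535 × 230 = 813 mm².
Directional factor: 1.0 + 0.5 sin^1.5(40°) = 1.258.
F_nw = 0.6 × 550 × 1.258 = 415 MPa.
φR_n = 0.75 × 415 × 813 × 10⁻³ = 253.1 kN.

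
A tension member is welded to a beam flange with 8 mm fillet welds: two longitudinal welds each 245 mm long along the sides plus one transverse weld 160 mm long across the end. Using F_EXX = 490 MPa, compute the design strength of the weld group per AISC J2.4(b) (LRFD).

φR_n ≈ 819 kN

t_e = 0.707 × 8 = 5.656 mm.
R_nwl = 0.6 × 490 × 5.656 × 490 × 10⁻³ = 814.8 kN (longitudinal, 2 welds).
R_nwt = 0.6 × 490 × 5.656 × 160 × 10⁻³ = 266.1 kN (transverse, base value).
(i) R_nwl + R_nwt = 1081 kN; (ii) 0.85 R_nwl + 1.5 R_nwt = 1092 kN.
R_n = max = 1092 kN [governs: (ii)]; φR_n = 818.8 kN.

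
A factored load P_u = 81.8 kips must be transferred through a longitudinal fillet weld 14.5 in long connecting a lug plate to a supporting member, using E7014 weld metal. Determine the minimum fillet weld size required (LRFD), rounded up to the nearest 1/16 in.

w = 5/16 in

E70XX → F_EXX = 70 ksi.
Total weld length L = 14.5 in.
Required throat t_e = P_u / (φ × 0.6 F_EXX × L) = 81.8 / (0.75 × 0.6 × 70 × 14.5) = 0.1791 in.
Required leg w = t_e / 0.707 = 0.2533 in → use 5/16 in.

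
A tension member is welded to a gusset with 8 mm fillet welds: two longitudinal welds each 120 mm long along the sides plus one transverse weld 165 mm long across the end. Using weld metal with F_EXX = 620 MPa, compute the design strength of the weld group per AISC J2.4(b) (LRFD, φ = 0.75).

t_e = 0.707 × 8 = 5.656 mm.
R_nwl = 0.6 × 620 × 5.656 × 240 × 10⁻³ = 505 kN (longitudinal, 2 welds).
R_nwt = 0.6 × 620 × 5.656 × 165 × 10⁻³ = 347.2 kN (transverse, base value).
(i) R_nwl + R_nwt = 852.1 kN; (ii) 0.85 R_nwl + 1.5 R_nwt = 950 kN.
R_n = max = 950 kN [governs: (ii)]; φR_n = 712.5 kN.

φR_n ≈ 712 kN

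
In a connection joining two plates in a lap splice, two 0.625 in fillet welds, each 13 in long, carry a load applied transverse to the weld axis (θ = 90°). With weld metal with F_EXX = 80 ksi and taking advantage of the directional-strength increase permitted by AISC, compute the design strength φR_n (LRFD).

t_e = 0.707 × 0.625 = 0.4419 in; A_we = 0.4419 × 26 = 11.49 in².
Directional factor: 1.0 + 0.5 sin^1.5(90°) = 1.5.
F_nw = 0.6 × 80 × 1.5 = 72 ksi.
φR_n = 0.75 × 72 × 11.49 = 620.4 kip.

φR_n ≈ 620 kip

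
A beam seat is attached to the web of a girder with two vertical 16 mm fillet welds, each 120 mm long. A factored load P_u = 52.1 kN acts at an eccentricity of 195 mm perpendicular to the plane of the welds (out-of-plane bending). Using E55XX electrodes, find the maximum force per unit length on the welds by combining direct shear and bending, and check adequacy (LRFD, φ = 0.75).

E55XX → F_EXX = 550 MPa.
L_w = 2 × 120 = 240 mm; section modulus (unit throat) S = 2 × L²/6 = 4800 mm².
Direct shear f_v = P/L_w = 52.1×10³/240 = 217.1 N/mm.
Moment M = P × e = 52.1×10³ × 195 = 10160000 N·mm; bending f_b = M/S = 2117 N/mm.
f_max = √(f_v² + f_b²) = √(217.1² + 2117²) = 2128 N/mm.
φr_n = 0.75 × 0.6 × 550 × (0.707 × 16) = 2800 N/mm → adequate.

f_max ≈ 2130 N/mm; adequate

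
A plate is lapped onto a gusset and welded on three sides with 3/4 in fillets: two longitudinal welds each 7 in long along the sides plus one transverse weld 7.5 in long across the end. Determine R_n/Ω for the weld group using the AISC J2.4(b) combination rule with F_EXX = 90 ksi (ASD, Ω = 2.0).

t_e = 0.707 × 0.75 = 0.5302 in.
R_nwl = 0.6 × 90 × 0.5302 × 14 = 400.9 kips (longitudinal, 2 welds).
R_nwt = 0.6 × 90 × 0.5302 × 7.5 = 214.8 kips (transverse, base value).
(i) R_nwl + R_nwt = 615.6 kips; (ii) 0.85 R_nwl + 1.5 R_nwt = 662.9 kips.
R_n = max = 662.9 kips [governs: (ii)]; R_n/Ω = 331.4 kips.

R_n/Ω ≈ 331 kips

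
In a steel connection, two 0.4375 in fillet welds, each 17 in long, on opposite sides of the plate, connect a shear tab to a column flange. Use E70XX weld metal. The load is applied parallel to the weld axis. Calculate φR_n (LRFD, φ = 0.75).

φR_n ≈ 331 kip

E70XX → F_EXX = 70 ksi.
Effective throat t_e = 0.707 × 0.4375 = 0.3093 in.
Total length L = 34 in; A_we = 0.3093 × 34 = 10.52 in².
F_nw = 0.6 F_EXX = 0.6 × 70 = 42 ksi.
φR_n = 0.75 × 42 × 10.52 = 331.3 kip.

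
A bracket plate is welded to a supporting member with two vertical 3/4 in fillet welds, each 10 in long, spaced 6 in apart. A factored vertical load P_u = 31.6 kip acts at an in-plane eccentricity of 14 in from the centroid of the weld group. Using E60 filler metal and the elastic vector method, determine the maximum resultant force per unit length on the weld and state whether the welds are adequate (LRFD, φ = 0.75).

E60XX → F_EXX = 60 ksi.
Total weld length L_w = 20 in. Treat welds as unit-width lines.
Polar moment about centroid: J = 2[d³/12 + d(b/2)²] = 2[10³/12 + 10×3²] = 346.7 in³.
Direct shear f_v = P/L_w = 31.6 / 20 = 1.58 kip/in (vertical).
Torsion M = P·e = 31.6 × 14 = 442.4 kip·in.
Critical point at (x, y) = (3, 5) from centroid. f_tx = M·y/J = 6.381 kip/in; f_ty = M·x/J = 3.828 kip/in.
Resultant f_max = √[f_tx² + (f_v + f_ty)²] = √[6.381² + (1.58 + 3.828)²] = 8.365 kip/in.
Capacity per unit length: φr_n = 0.75 × 0.6 × 60 × (0.707 × 0.75) = 14.32 kip/in.
8.365 ≤ 14.32 → adequate.

f_max ≈ 8.36 kip/in; adequate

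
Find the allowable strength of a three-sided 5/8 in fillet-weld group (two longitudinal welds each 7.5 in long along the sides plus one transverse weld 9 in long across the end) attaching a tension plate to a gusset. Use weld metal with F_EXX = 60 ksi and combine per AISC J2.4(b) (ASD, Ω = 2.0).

t_e = 0.707 × 0.625 = 0.4419 in.
R_nwl = 0.6 × 60 × 0.4419 × 15 = 238.6 kip (longitudinal, 2 welds).
R_nwt = 0.6 × 60 × 0.4419 × 9 = 143.2 kip (transverse, base value).
(i) R_nwl + R_nwt = 381.8 kip; (ii) 0.85 R_nwl + 1.5 R_nwt = 417.6 kip.
R_n = max = 417.6 kip [governs: (ii)]; R_n/Ω = 208.8 kip.

R_n/Ω ≈ 209 kip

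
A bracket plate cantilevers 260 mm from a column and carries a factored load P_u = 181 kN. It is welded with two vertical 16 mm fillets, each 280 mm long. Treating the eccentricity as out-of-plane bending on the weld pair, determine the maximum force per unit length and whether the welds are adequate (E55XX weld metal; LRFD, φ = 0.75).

E55XX → F_EXX = 550 MPa.
L_w = 2 × 280 = 560 mm; section modulus (unit throat) S = 2 × L²/6 = 26130 mm².
Direct shear f_v = P/L_w = 181×10³/560 = 323.2 N/mm.
Moment M = P × e = 181×10³ × 260 = 47060000 N·mm; bending f_b = M/S = 1801 N/mm.
f_max = √(f_v² + f_b²) = √(323.2² + 1801²) = 1830 N/mm.
φr_n = 0.75 × 0.6 × 550 × (0.707 × 16) = 2800 N/mm → adequate.

f_max ≈ 1830 N/mm; adequate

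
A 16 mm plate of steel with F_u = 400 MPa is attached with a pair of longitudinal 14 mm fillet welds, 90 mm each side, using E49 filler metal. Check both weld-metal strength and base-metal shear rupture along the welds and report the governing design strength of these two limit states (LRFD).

E49XX → F_EXX = 490 MPa.
t_e = 0.707 × 14 = 9.898 mm; L = 180 mm.
Weld metal: φR_n = 0.75 × 0.6 × 490 × 9.898 × 180 × 10⁻³ = 392.9 kN.
Base metal (shear rupture): φR_n = 0.75 × 0.6 × 400 × 16 × 180 × 10⁻³ = 518.4 kN.
Governing: weld metal.

φR_n ≈ 393 kN (weld metal governs)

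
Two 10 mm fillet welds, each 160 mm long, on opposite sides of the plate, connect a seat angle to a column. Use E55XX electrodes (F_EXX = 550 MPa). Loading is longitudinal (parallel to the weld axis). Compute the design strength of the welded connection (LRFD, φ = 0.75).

Effective throat t_e = 0.707 × 10 = 7.07 mm.
Total length L = 320 mm; A_we = 7.07 × 320 = 2262 mm².
F_nw = 0.6 F_EXX = 0.6 × 550 = 330 MPa.
φR_n = 0.75 × 330 × 2262 × 10⁻³ = 559.9 kN.

φR_n ≈ 560 kN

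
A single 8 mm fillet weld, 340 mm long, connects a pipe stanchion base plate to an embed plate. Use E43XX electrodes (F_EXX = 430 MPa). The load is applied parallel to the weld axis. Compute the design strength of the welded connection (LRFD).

Effective throat t_e = 0.707 × 8 = 5.656 mm.
Total length L = 340 mm; A_we = 5.656 × 340 = 1923 mm².
F_nw = 0.6 F_EXX = 0.6 × 430 = 258 MPa.
φR_n = 0.75 × 258 × 1923 × 10⁻³ = 372.1 kN.

φR_n ≈ 372 kN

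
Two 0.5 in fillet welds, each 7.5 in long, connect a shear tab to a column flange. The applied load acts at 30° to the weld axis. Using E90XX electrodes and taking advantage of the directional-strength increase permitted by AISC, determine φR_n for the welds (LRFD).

E90XX → F_EXX = 90 ksi.
t_e = 0.707 × 0.5 = 0.3535 in; A_we = 0.3535 × 15 = 5.302 in².
Directional factor: 1.0 + 0.5 sin^1.5(30°) = 1.177.
F_nw = 0.6 × 90 × 1.177 = 63.55 ksi.
φR_n = 0.75 × 63.55 × 5.302 = 252.7 kip.

φR_n ≈ 253 kip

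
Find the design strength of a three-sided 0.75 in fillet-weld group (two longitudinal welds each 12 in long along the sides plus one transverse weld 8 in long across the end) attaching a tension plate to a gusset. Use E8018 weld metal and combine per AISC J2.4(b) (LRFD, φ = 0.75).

E80XX → F_EXX = 80 ksi.
t_e = 0.707 × 0.75 = 0.5302 in.
R_nwl = 0.6 × 80 × 0.5302 × 24 = 610.8 kip (longitudinal, 2 welds).
R_nwt = 0.6 × 80 × 0.5302 × 8 = 203.6 kip (transverse, base value).
(i) R_nwl + R_nwt = 814.5 kip; (ii) 0.85 R_nwl + 1.5 R_nwt = 824.6 kip.
R_n = max = 824.6 kip [governs: (ii)]; φR_n = 618.5 kip.

φR_n ≈ 618 kip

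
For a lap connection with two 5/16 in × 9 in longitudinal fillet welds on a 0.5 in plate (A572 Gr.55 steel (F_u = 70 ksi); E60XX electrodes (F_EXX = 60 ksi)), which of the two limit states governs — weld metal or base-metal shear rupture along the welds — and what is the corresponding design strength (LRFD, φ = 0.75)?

t_e = 0.707 × 0.3125 = 0.2209 in; L = 18 in.
Weld metal: φR_n = 0.75 × 0.6 × 60 × 0.2209 × 18 = 107.4 kips.
Base metal (shear rupture): φR_n = 0.75 × 0.6 × 70 × 0.5 × 18 = 283.5 kips.
Governing: weld metal.

φR_n ≈ 107 kips (weld metal governs)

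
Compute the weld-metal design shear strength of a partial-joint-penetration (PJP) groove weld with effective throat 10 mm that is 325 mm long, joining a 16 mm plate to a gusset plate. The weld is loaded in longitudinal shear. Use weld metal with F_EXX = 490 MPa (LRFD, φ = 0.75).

φR_n ≈ 717 kN

Effective throat (given) t_e = 10 mm.
A_we = 10 × 325 = 3250 mm².
F_nw = 0.6 F_EXX = 294 MPa.
φR_n = 0.75 × 294 × 3250 × 10⁻³ = 716.6 kN.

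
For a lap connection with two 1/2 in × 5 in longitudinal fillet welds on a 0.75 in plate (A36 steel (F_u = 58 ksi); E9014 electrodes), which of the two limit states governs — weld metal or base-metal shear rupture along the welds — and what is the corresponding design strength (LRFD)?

φR_n ≈ 143 kips (weld metal governs)

E90XX → F_EXX = 90 ksi.
t_e = 0.707 × 0.5 = 0.3535 in; L = 10 in.
Weld metal: φR_n = 0.75 × 0.6 × 90 × 0.3535 × 10 = 143.2 kips.
Base metal (shear rupture): φR_n = 0.75 × 0.6 × 58 × 0.75 × 10 = 195.8 kips.
Governing: weld metal.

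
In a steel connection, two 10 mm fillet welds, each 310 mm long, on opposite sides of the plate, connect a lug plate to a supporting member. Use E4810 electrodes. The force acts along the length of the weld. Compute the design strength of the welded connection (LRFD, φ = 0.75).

φR_n ≈ 947 kN

E48XX → F_EXX = 480 MPa.
Effective throat t_e = 0.707 × 10 = 7.07 mm.
Total length L = 620 mm; A_we = 7.07 × 620 = 4383 mm².
F_nw = 0.6 F_EXX = 0.6 × 480 = 288 MPa.
φR_n = 0.75 × 288 × 4383 × 10⁻³ = 946.8 kN.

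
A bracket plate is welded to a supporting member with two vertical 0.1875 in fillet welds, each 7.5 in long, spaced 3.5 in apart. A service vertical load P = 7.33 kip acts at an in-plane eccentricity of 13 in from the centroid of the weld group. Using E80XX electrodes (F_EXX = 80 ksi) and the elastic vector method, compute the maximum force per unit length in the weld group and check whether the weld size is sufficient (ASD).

Total weld length L_w = 15 in. Treat welds as unit-width lines.
Polar moment about centroid: J = 2[d³/12 + d(b/2)²] = 2[7.5³/12 + 7.5×1.75²] = 116.2 in³.
Direct shear f_v = P/L_w = 7.33 / 15 = 0.4887 kip/in (vertical).
Torsion M = P·e = 7.33 × 13 = 95.29 kip·in.
Critical point at (x, y) = (1.75, 3.75) from centroid. f_tx = M·y/J = 3.074 kip/in; f_ty = M·x/J = 1.434 kip/in.
Resultant f_max = √[f_tx² + (f_v + f_ty)²] = √[3.074² + (0.4887 + 1.434)²] = 3.626 kip/in.
Capacity per unit length: r_n/Ω = (1/2.0) × 0.6 × 80 × (0.707 × 0.1875) = 3.181 kip/in.
3.626 > 3.181 → NOT adequate.

f_max ≈ 3.63 kip/in; NOT adequate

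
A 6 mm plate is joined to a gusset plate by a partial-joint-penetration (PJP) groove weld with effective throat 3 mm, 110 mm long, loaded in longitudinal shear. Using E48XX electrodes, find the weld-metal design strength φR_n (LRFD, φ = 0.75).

E48XX → F_EXX = 480 MPa.
Effective throat (given) t_e = 3 mm.
A_we = 3 × 110 = 330 mm².
F_nw = 0.6 F_EXX = 288 MPa.
φR_n = 0.75 × 288 × 330 × 10⁻³ = 71.28 kN.

φR_n ≈ 71.3 kN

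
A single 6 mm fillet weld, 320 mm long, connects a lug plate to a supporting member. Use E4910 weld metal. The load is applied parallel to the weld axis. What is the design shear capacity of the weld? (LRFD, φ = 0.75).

φR_n ≈ 299 kN

E49XX → F_EXX = 490 MPa.
Effective throat t_e = 0.707 × 6 = 4.242 mm.
Total length L = 320 mm; A_we = 4.242 × 320 = 1357 mm².
F_nw = 0.6 F_EXX = 0.6 × 490 = 294 MPa.
φR_n = 0.75 × 294 × 1357 × 10⁻³ = 299.3 kN.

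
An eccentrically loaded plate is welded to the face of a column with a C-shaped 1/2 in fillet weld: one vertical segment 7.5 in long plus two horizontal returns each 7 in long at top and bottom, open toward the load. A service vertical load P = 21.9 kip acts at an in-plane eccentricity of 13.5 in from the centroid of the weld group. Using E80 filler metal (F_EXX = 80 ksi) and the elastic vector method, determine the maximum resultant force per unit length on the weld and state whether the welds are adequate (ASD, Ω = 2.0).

Total weld length L_w = 21.5 in. Treat welds as unit-width lines.
Centroid: x̄ = 2×7×3.5 / 21.5 = 2.279 in from the vertical weld.
Polar moment about centroid: J = I_x + I_y = [7.5³/12 + 2×7×3.75²] + [7.5×2.279² + 2(7³/12 + 7×1.221²)] = 349 in³.
Direct shear f_v = P/L_w = 21.9 / 21.5 = 1.019 kip/in (vertical).
Torsion M = P·e = 21.9 × 13.5 = 295.65 kip·in.
Critical point at (x, y) = (4.721, 3.75) from centroid. f_tx = M·y/J = 3.177 kip/in; f_ty = M·x/J = 3.999 kip/in.
Resultant f_max = √[f_tx² + (f_v + f_ty)²] = √[3.177² + (1.019 + 3.999)²] = 5.939 kip/in.
Capacity per unit length: r_n/Ω = (1/2.0) × 0.6 × 80 × (0.707 × 0.5) = 8.484 kip/in.
5.939 ≤ 8.484 → adequate.

f_max ≈ 5.94 kip/in; adequate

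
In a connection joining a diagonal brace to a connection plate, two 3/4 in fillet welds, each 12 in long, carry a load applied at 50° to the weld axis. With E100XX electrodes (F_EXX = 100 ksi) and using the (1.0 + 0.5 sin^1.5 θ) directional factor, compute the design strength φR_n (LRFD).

φR_n ≈ 765 kip

t_e = 0.707 × 0.75 = 0.5302 in; A_we = 0.5302 × 24 = 12.73 in².
Directional factor: 1.0 + 0.5 sin^1.5(50°) = 1.335.
F_nw = 0.6 × 100 × 1.335 = 80.11 ksi.
φR_n = 0.75 × 80.11 × 12.73 = 764.6 kip.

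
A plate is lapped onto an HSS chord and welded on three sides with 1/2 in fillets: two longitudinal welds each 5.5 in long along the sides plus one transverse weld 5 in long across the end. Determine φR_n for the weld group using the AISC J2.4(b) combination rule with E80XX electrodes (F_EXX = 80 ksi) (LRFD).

t_e = 0.707 × 0.5 = 0.3535 in.
R_nwl = 0.6 × 80 × 0.3535 × 11 = 186.6 kip (longitudinal, 2 welds).
R_nwt = 0.6 × 80 × 0.3535 × 5 = 84.84 kip (transverse, base value).
(i) R_nwl + R_nwt = 271.5 kip; (ii) 0.85 R_nwl + 1.5 R_nwt = 285.9 kip.
R_n = max = 285.9 kip [governs: (ii)]; φR_n = 214.4 kip.

φR_n ≈ 214 kip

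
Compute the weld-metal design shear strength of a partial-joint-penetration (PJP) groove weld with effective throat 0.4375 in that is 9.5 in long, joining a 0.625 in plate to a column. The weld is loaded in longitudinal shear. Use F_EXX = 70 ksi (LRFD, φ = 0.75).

Effective throat (given) t_e = 0.4375 in.
A_we = 0.4375 × 9.5 = 4.156 in².
F_nw = 0.6 F_EXX = 42 ksi.
φR_n = 0.75 × 42 × 4.156 = 130.9 kips.

φR_n ≈ 131 kips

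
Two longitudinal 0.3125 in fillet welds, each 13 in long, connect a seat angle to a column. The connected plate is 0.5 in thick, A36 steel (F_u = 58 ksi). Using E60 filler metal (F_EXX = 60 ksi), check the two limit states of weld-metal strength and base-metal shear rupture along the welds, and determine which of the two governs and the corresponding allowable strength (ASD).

t_e = 0.707 × 0.3125 = 0.2209 in; L = 26 in.
Weld metal: R_n/Ω = (1/2.0) × 0.6 × 60 × 0.2209 × 26 = 103.4 kip.
Base metal (shear rupture): R_n/Ω = (1/2.0) × 0.6 × 58 × 0.5 × 26 = 226.2 kip.
Governing: weld metal.

R_n/Ω ≈ 103 kip (weld metal governs)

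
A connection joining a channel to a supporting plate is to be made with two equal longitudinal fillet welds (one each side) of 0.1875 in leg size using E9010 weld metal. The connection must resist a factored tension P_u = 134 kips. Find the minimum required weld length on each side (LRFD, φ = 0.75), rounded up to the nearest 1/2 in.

E90XX → F_EXX = 90 ksi.
Throat t_e = 0.707 × 0.1875 = 0.1326 in.
φr_n = 0.75 × 0.6 × 90 × 0.1326 = 5.369 kips/in.
L_req = P_u / φr_n = 134 / 5.369 = 24.96 in total.
Per side: 24.96 / 2 = 12.48 in.
Round up → use L = 12.5 in on each side.

L = 12.5 in on each side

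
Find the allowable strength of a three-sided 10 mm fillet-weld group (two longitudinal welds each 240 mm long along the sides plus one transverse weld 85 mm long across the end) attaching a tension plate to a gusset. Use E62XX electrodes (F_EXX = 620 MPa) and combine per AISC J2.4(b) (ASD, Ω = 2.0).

t_e = 0.707 × 10 = 7.07 mm.
R_nwl = 0.6 × 620 × 7.07 × 480 × 10⁻³ = 1262 kN (longitudinal, 2 welds).
R_nwt = 0.6 × 620 × 7.07 × 85 × 10⁻³ = 223.6 kN (transverse, base value).
(i) R_nwl + R_nwt = 1486 kN; (ii) 0.85 R_nwl + 1.5 R_nwt = 1408 kN.
R_n = max = 1486 kN [governs: (i)]; R_n/Ω = 743 kN.

R_n/Ω ≈ 743 kN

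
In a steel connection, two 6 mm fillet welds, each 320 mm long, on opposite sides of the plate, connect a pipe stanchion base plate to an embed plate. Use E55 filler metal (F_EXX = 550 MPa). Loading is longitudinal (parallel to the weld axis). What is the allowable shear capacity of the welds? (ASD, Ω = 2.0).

Effective throat t_e = 0.707 × 6 = 4.242 mm.
Total length L = 640 mm; A_we = 4.242 × 640 = 2715 mm².
F_nw = 0.6 F_EXX = 0.6 × 550 = 330 MPa.
R_n = 330 × 2715 × 10⁻³ = 895.9 kN; R_n/Ω = 895.9/2.0 = 448 kN.

R_n/Ω ≈ 448 kN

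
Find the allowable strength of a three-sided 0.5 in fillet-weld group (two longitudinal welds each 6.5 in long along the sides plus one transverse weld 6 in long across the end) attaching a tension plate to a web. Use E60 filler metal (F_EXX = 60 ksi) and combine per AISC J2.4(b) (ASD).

R_n/Ω ≈ 128 kips

t_e = 0.707 × 0.5 = 0.3535 in.
R_nwl = 0.6 × 60 × 0.3535 × 13 = 165.4 kips (longitudinal, 2 welds).
R_nwt = 0.6 × 60 × 0.3535 × 6 = 76.36 kips (transverse, base value).
(i) R_nwl + R_nwt = 241.8 kips; (ii) 0.85 R_nwl + 1.5 R_nwt = 255.2 kips.
R_n = max = 255.2 kips [governs: (ii)]; R_n/Ω = 127.6 kips.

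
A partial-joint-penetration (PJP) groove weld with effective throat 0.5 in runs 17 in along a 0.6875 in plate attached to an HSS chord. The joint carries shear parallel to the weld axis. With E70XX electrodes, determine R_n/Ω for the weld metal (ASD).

E70XX → F_EXX = 70 ksi.
Effective throat (given) t_e = 0.5 in.
A_we = 0.5 × 17 = 8.5 in².
F_nw = 0.6 F_EXX = 42 ksi.
R_n/Ω = (42 × 8.5) / 2.0 = 178.5 kip.

R_n/Ω ≈ 178 kip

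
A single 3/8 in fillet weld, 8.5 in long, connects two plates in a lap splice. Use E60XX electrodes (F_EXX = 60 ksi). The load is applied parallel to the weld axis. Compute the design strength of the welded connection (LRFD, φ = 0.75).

φR_n ≈ 60.8 kips

Effective throat t_e = 0.707 × 0.375 = 0.2651 in.
Total length L = 8.5 in; A_we = 0.2651 × 8.5 = 2.254 in².
F_nw = 0.6 F_EXX = 0.6 × 60 = 36 ksi.
φR_n = 0.75 × 36 × 2.254 = 60.85 kips.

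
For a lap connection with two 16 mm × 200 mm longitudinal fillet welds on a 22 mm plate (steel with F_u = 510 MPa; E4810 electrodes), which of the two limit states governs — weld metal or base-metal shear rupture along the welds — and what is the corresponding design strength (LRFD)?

φR_n ≈ 977 kN (weld metal governs)

E48XX → F_EXX = 480 MPa.
t_e = 0.707 × 16 = 11.31 mm; L = 400 mm.
Weld metal: φR_n = 0.75 × 0.6 × 480 × 11.31 × 400 × 10⁻³ = 977.4 kN.
Base metal (shear rupture): φR_n = 0.75 × 0.6 × 510 × 22 × 400 × 10⁻³ = 2020 kN.
Governing: weld metal.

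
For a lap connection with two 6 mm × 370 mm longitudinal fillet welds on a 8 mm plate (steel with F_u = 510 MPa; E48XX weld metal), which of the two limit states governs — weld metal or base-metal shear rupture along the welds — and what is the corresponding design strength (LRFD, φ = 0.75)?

E48XX → F_EXX = 480 MPa.
t_e = 0.707 × 6 = 4.242 mm; L = 740 mm.
Weld metal: φR_n = 0.75 × 0.6 × 480 × 4.242 × 740 × 10⁻³ = 678 kN.
Base metal (shear rupture): φR_n = 0.75 × 0.6 × 510 × 8 × 740 × 10⁻³ = 1359 kN.
Governing: weld metal.

φR_n ≈ 678 kN (weld metal governs)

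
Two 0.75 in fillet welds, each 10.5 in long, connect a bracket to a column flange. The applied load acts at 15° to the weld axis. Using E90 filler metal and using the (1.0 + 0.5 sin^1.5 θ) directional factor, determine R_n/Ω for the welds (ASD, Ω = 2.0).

E90XX → F_EXX = 90 ksi.
t_e = 0.707 × 0.75 = 0.5302 in; A_we = 0.5302 × 21 = 11.14 in².
Directional factor: 1.0 + 0.5 sin^1.5(15°) = 1.066.
F_nw = 0.6 × 90 × 1.066 = 57.56 ksi.
R_n/Ω = (57.56 × 11.14) / 2.0 = 320.4 kip.

R_n/Ω ≈ 320 kip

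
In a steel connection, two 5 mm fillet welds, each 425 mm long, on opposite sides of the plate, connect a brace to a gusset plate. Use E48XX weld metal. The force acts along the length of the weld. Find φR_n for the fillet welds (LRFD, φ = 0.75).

φR_n ≈ 649 kN

E48XX → F_EXX = 480 MPa.
Effective throat t_e = 0.707 × 5 = 3.535 mm.
Total length L = 850 mm; A_we = 3.535 × 850 = 3005 mm².
F_nw = 0.6 F_EXX = 0.6 × 480 = 288 MPa.
φR_n = 0.75 × 288 × 3005 × 10⁻³ = 649 kN.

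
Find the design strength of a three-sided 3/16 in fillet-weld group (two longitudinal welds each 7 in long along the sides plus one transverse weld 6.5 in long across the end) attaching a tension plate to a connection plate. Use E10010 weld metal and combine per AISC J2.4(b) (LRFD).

E100XX → F_EXX = 100 ksi.
t_e = 0.707 × 0.1875 = 0.1326 in.
R_nwl = 0.6 × 100 × 0.1326 × 14 = 111.4 kip (longitudinal, 2 welds).
R_nwt = 0.6 × 100 × 0.1326 × 6.5 = 51.7 kip (transverse, base value).
(i) R_nwl + R_nwt = 163.1 kip; (ii) 0.85 R_nwl + 1.5 R_nwt = 172.2 kip.
R_n = max = 172.2 kip [governs: (ii)]; φR_n = 129.1 kip.

φR_n ≈ 129 kip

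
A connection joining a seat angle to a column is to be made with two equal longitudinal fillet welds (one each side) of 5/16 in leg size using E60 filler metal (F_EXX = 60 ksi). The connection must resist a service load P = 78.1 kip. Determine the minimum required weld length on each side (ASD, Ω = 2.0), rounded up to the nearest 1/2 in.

L = 10 in on each side

Throat t_e = 0.707 × 0.3125 = 0.2209 in.
r_n/Ω = (0.6 × 60 × 0.2209) / 2.0 = 3.977 kip/in.
L_req = P / (r_n/Ω) = 78.1 / 3.977 = 19.64 in total.
Per side: 19.64 / 2 = 9.819 in.
Round up → use L = 10 in on each side.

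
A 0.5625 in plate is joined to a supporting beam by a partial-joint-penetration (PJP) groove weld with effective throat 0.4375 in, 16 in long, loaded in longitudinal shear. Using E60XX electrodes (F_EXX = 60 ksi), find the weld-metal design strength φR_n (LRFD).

φR_n ≈ 189 kips

Effective throat (given) t_e = 0.4375 in.
A_we = 0.4375 × 16 = 7 in².
F_nw = 0.6 F_EXX = 36 ksi.
φR_n = 0.75 × 36 × 7 = 189 kips.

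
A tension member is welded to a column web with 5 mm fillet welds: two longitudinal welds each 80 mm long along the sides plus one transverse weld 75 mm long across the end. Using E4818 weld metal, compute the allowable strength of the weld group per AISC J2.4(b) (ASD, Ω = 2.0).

E48XX → F_EXX = 480 MPa.
t_e = 0.707 × 5 = 3.535 mm.
R_nwl = 0.6 × 480 × 3.535 × 160 × 10⁻³ = 162.9 kN (longitudinal, 2 welds).
R_nwt = 0.6 × 480 × 3.535 × 75 × 10⁻³ = 76.36 kN (transverse, base value).
(i) R_nwl + R_nwt = 239.2 kN; (ii) 0.85 R_nwl + 1.5 R_nwt = 253 kN.
R_n = max = 253 kN [governs: (ii)]; R_n/Ω = 126.5 kN.

R_n/Ω ≈ 126 kN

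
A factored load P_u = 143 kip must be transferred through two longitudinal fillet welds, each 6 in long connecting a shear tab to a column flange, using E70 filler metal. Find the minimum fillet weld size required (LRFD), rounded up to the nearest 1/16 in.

w = 9/16 in

E70XX → F_EXX = 70 ksi.
Total weld length L = 12 in.
Required throat t_e = P_u / (φ × 0.6 F_EXX × L) = 143 / (0.75 × 0.6 × 70 × 12) = 0.3783 in.
Required leg w = t_e / 0.707 = 0.5351 in → use 9/16 in.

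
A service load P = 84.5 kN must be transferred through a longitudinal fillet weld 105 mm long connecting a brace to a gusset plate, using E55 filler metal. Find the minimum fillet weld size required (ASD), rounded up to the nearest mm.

w = 7 mm

E55XX → F_EXX = 550 MPa.
Total weld length L = 105 mm.
Required throat t_e = P × Ω / (0.6 F_EXX × L) = 84.5 × 2.0 / (0.6 × 550 × 105 × 10⁻³) = 4.877 mm.
Required leg w = t_e / 0.707 = 6.899 mm → use 7 mm.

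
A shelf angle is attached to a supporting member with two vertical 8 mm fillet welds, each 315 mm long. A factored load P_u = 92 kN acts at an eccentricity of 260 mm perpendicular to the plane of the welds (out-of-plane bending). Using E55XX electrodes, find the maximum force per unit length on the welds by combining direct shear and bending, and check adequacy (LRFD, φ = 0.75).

f_max ≈ 738 N/mm; adequate

E55XX → F_EXX = 550 MPa.
L_w = 2 × 315 = 630 mm; section modulus (unit throat) S = 2 × L²/6 = 33080 mm².
Direct shear f_v = P/L_w = 92×10³/630 = 146 N/mm.
Moment M = P × e = 92×10³ × 260 = 23920000 N·mm; bending f_b = M/S = 723.2 N/mm.
f_max = √(f_v² + f_b²) = √(146² + 723.2²) = 737.8 N/mm.
φr_n = 0.75 × 0.6 × 550 × (0.707 × 8) = 1400 N/mm → adequate.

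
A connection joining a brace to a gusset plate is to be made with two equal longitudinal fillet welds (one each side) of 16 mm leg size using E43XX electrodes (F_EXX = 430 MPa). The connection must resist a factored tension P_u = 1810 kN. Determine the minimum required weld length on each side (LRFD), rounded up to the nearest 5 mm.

L = 415 mm on each side

Throat t_e = 0.707 × 16 = 11.31 mm.
φr_n = 0.75 × 0.6 × 430 × 11.31 × 10⁻³ = 2.189 kN/mm.
L_req = P_u / φr_n = 1810 / 2.189 = 826.9 mm total.
Per side: 826.9 / 2 = 413.5 mm.
Round up → use L = 415 mm on each side.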